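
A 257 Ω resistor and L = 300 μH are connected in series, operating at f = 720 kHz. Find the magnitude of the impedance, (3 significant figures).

ω = 2πf = 4.524e+06 rad/s
X_L = ωL = 1360 Ω
Z = 257 + j1360 Ω
|Z| = √(257² + 1360²) = 1380 Ω

1380 Ω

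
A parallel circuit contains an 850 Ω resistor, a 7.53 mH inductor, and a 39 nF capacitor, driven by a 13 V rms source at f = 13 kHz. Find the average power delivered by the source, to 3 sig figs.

ω = 2πf = 81680 rad/s
X_L = ωL = 615 Ω
X_C = 1/(ωC) = 314 Ω
Parallel: admittances add. Y = 1/R + 1/(jωL) + jωC
Y = (0.00118 + j0.00156) S
|Y| = 0.00195 S → |Z| = 1/|Y| = 512 Ω, ∠Z = −∠Y = -53.0°
I = V/|Z| = 25.4 mA
P = VI cos φ = 13 × 0.0254 × cos(-53.0°) = 199 mW

199 mW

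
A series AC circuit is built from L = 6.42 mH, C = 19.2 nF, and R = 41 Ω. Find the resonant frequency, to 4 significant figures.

14.34 kHz

ω₀ = 1/√(LC) = 1/√(0.00642 × 1.92e-08) = 90070 rad/s
f₀ = ω₀/(2π) = 14.34 kHz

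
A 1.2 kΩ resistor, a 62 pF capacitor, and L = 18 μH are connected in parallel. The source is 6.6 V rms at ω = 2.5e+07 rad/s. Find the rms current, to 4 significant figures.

X_L = ωL = 450.0 Ω
X_C = 1/(ωC) = 645.2 Ω
Parallel: admittances add. Y = 1/R + 1/(jωL) + jωC
Y = (0.0008333 − j0.0006722) S
|Y| = 0.001071 S → |Z| = 1/|Y| = 934.0 Ω, ∠Z = −∠Y = 38.89°
I = V/|Z| = 6.6/934.0 = 7.066 mA

7.066 mA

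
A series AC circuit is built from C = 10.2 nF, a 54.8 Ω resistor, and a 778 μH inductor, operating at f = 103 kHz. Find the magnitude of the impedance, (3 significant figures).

356 Ω

ω = 2πf = 647200 rad/s
X_L = ωL = 503 Ω
X_C = 1/(ωC) = 151 Ω
Net reactance X = X_L − X_C = 352 Ω
Z = 54.8 + j352 Ω
|Z| = √(54.8² + 352²) = 356 Ω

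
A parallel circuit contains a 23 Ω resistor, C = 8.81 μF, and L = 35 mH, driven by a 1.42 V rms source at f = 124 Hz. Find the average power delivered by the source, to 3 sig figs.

87.7 mW

ω = 2πf = 779.1 rad/s
X_L = ωL = 27.3 Ω
X_C = 1/(ωC) = 146 Ω
Parallel: admittances add. Y = 1/R + 1/(jωL) + jωC
Y = (0.0435 − j0.0298) S
|Y| = 0.0527 S → |Z| = 1/|Y| = 19.0 Ω, ∠Z = −∠Y = 34.4°
I = V/|Z| = 74.9 mA
P = VI cos φ = 1.42 × 0.0749 × cos(34.4°) = 87.7 mW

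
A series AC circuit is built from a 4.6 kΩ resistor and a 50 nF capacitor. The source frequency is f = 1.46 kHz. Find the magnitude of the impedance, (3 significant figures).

5090 Ω

ω = 2πf = 9173 rad/s
X_C = 1/(ωC) = 2180 Ω
Z = 4600 − j2180 Ω
|Z| = √(4600² + 2180²) = 5090 Ω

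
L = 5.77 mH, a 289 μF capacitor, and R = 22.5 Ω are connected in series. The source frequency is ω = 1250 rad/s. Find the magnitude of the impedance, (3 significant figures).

X_L = ωL = 7.21 Ω
X_C = 1/(ωC) = 2.77 Ω
Net reactance X = X_L − X_C = 4.44 Ω
Z = 22.5 + j4.44 Ω
|Z| = √(22.5² + 4.44²) = 22.9 Ω

22.9 Ω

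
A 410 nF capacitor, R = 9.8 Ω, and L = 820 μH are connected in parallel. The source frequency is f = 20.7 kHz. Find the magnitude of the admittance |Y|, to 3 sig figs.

ω = 2πf = 130100 rad/s
X_L = ωL = 107 Ω
X_C = 1/(ωC) = 18.8 Ω
Parallel: admittances add. Y = 1/R + 1/(jωL) + jωC
Y = (0.102 + j0.0439) S
|Y| = 0.111 S → |Z| = 1/|Y| = 9.00 Ω, ∠Z = −∠Y = -23.3°

111 mS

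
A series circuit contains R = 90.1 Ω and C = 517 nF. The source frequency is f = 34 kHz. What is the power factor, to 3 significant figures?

ω = 2πf = 213600 rad/s
X_C = 1/(ωC) = 9.05 Ω
Z = 90.1 − j9.05 Ω
|Z| = √(90.1² + 9.05²) = 90.6 Ω
∠Z = arctan(-9.05/90.1) = -5.74°
cos φ = cos(-5.74°) = 0.995

0.995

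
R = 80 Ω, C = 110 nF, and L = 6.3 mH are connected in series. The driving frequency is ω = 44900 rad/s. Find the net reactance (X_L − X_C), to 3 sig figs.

X_L = ωL = 283 Ω
X_C = 1/(ωC) = 202 Ω
X = 283 − 202 = 80.4 Ω

80.4 Ω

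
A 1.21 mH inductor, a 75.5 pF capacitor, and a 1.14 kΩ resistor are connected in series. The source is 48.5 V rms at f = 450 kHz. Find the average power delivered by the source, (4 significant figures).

ω = 2πf = 2.827e+06 rad/s
X_L = ωL = 3421 Ω
X_C = 1/(ωC) = 4684 Ω
Net reactance X = X_L − X_C = -1263 Ω
Z = 1140 − j1263 Ω
|Z| = √(1140² + 1263²) = 1702 Ω
∠Z = arctan(-1263/1140) = -47.94°
I = V/|Z| = 28.50 mA
P = VI cos φ = 48.5 × 0.02850 × cos(-47.94°) = 926.1 mW

926.1 mW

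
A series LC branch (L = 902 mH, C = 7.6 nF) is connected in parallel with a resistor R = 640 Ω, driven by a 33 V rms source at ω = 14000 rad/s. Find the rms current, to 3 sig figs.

52.6 mA

X_L = ωL = 12600 Ω
X_C = 1/(ωC) = 9400 Ω
Branch 1: Z₁ = R = 640 Ω
Branch 2 (series LC): Z₂ = j(X_L − X_C) = j3230 Ω
Parallel: Z = Z₁Z₂/(Z₁+Z₂), |Z| = 628 Ω, ∠Z = 11.2°
I = V/|Z| = 33/628 = 52.6 mA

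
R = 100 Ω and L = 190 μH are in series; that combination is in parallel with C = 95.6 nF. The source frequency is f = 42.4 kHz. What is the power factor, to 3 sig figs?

0.348

ω = 2πf = 266400 rad/s
X_L = ωL = 50.6 Ω
X_C = 1/(ωC) = 39.3 Ω
Branch 1 (R+jX_L): Z₁ = 100 + j50.6 Ω, |Z₁| = 112 Ω
Branch 2 (−jX_C): Z₂ = −j39.3 Ω
Parallel: Z = Z₁Z₂/(Z₁+Z₂), |Z| = 43.7 Ω, ∠Z = -69.6°
cos φ = cos(-69.6°) = 0.348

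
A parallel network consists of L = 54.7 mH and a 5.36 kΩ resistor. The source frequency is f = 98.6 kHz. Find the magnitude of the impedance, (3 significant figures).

ω = 2πf = 619500 rad/s
X_L = ωL = 33900 Ω
Parallel: admittances add. Y = 1/R + 1/(jωL)
Y = (0.000187 − j2.95e-05) S
|Y| = 0.000189 S → |Z| = 1/|Y| = 5290 Ω, ∠Z = −∠Y = 8.99°

5290 Ω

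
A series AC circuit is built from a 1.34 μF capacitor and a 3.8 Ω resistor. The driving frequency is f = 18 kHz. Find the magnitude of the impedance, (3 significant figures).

ω = 2πf = 113100 rad/s
X_C = 1/(ωC) = 6.60 Ω
Z = 3.80 − j6.60 Ω
|Z| = √(3.80² + 6.60²) = 7.61 Ω

7.61 Ω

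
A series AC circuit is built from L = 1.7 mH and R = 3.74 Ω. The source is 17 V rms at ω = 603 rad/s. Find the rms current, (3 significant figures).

4.38 A

X_L = ωL = 1.03 Ω
Z = 3.74 + j1.03 Ω
|Z| = √(3.74² + 1.03²) = 3.88 Ω
I = V/|Z| = 17/3.88 = 4.38 A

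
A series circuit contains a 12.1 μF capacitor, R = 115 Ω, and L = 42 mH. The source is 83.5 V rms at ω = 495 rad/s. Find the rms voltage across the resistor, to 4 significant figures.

X_L = ωL = 20.79 Ω
X_C = 1/(ωC) = 167.0 Ω
Net reactance X = X_L − X_C = -146.2 Ω
Z = 115.0 − j146.2 Ω
|Z| = √(115.0² + 146.2²) = 186.0 Ω
I = V/|Z| = 449.0 mA
V_R = I·|Z_R| = 0.4490 × 115.0 = 51.63 V

51.63 V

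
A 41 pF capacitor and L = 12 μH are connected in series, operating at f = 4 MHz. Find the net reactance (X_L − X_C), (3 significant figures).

ω = 2πf = 2.513e+07 rad/s
X_L = ωL = 302 Ω
X_C = 1/(ωC) = 970 Ω
X = 302 − 970 = -669 Ω

-669 Ω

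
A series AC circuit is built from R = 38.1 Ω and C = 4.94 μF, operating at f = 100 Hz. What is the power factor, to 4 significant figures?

ω = 2πf = 628.3 rad/s
X_C = 1/(ωC) = 322.2 Ω
Z = 38.10 − j322.2 Ω
|Z| = √(38.10² + 322.2²) = 324.4 Ω
∠Z = arctan(-322.2/38.10) = -83.26°
cos φ = cos(-83.26°) = 0.1174

0.1174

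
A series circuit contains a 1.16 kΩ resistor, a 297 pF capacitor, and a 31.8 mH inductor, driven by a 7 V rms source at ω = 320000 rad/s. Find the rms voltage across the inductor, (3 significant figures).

58.8 V

X_L = ωL = 10200 Ω
X_C = 1/(ωC) = 10500 Ω
Net reactance X = X_L − X_C = -346 Ω
Z = 1160 − j346 Ω
|Z| = √(1160² + 346²) = 1210 Ω
I = V/|Z| = 5.78 mA
V_L = I·|Z_L| = 0.00578 × 10200 = 58.8 V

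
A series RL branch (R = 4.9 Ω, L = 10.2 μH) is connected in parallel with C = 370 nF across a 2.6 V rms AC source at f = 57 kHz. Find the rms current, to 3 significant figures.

ω = 2πf = 358100 rad/s
X_L = ωL = 3.65 Ω
X_C = 1/(ωC) = 7.55 Ω
Branch 1 (R+jX_L): Z₁ = 4.90 + j3.65 Ω, |Z₁| = 6.11 Ω
Branch 2 (−jX_C): Z₂ = −j7.55 Ω
Parallel: Z = Z₁Z₂/(Z₁+Z₂), |Z| = 7.37 Ω, ∠Z = -14.8°
I = V/|Z| = 2.6/7.37 = 353 mA

353 mA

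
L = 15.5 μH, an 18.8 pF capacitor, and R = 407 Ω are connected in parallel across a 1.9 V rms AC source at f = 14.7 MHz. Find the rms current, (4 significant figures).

5.068 mA

ω = 2πf = 9.236e+07 rad/s
X_L = ωL = 1432 Ω
X_C = 1/(ωC) = 575.9 Ω
Parallel: admittances add. Y = 1/R + 1/(jωL) + jωC
Y = (0.002457 + j0.001038) S
|Y| = 0.002667 S → |Z| = 1/|Y| = 374.9 Ω, ∠Z = −∠Y = -22.90°
I = V/|Z| = 1.9/374.9 = 5.068 mA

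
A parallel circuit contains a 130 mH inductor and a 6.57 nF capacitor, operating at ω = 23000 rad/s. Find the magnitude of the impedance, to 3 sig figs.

5450 Ω

X_L = ωL = 2990 Ω
X_C = 1/(ωC) = 6620 Ω
Parallel: admittances add. Y = 1/(jωL) + jωC
Y = (0 − j0.000183) S
|Y| = 0.000183 S → |Z| = 1/|Y| = 5450 Ω, ∠Z = −∠Y = 90.0°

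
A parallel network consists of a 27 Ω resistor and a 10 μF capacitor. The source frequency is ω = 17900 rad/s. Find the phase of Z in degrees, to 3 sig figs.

-78.3°

X_C = 1/(ωC) = 5.59 Ω
Parallel: admittances add. Y = 1/R + jωC
Y = (0.0370 + j0.179) S
|Y| = 0.183 S → |Z| = 1/|Y| = 5.47 Ω, ∠Z = −∠Y = -78.3°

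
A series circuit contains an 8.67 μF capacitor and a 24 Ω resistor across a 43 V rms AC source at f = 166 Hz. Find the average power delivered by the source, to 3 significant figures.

ω = 2πf = 1043 rad/s
X_C = 1/(ωC) = 111 Ω
Z = 24.0 − j111 Ω
|Z| = √(24.0² + 111²) = 113 Ω
∠Z = arctan(-111/24.0) = -77.8°
I = V/|Z| = 380 mA
P = VI cos φ = 43 × 0.380 × cos(-77.8°) = 3.47 W

3.47 W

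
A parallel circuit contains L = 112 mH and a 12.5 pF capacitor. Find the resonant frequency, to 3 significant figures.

ω₀ = 1/√(LC) = 1/√(0.112 × 1.25e-11) = 845200 rad/s
f₀ = ω₀/(2π) = 135 kHz

135 kHz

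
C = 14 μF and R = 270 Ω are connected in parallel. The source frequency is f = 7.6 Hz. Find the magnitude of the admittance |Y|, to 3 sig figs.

3.76 mS

ω = 2πf = 47.75 rad/s
X_C = 1/(ωC) = 1500 Ω
Parallel: admittances add. Y = 1/R + jωC
Y = (0.00370 + j0.000669) S
|Y| = 0.00376 S → |Z| = 1/|Y| = 266 Ω, ∠Z = −∠Y = -10.2°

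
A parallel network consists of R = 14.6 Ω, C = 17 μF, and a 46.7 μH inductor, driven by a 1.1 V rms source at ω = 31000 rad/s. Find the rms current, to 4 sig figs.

195.2 mA

X_L = ωL = 1.448 Ω
X_C = 1/(ωC) = 1.898 Ω
Parallel: admittances add. Y = 1/R + 1/(jωL) + jωC
Y = (0.06849 − j0.1638) S
|Y| = 0.1775 S → |Z| = 1/|Y| = 5.634 Ω, ∠Z = −∠Y = 67.30°
I = V/|Z| = 1.1/5.634 = 195.2 mA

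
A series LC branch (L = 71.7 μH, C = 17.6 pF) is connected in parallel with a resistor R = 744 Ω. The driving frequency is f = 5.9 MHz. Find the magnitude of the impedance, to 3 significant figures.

621 Ω

ω = 2πf = 3.707e+07 rad/s
X_L = ωL = 2660 Ω
X_C = 1/(ωC) = 1530 Ω
Branch 1: Z₁ = R = 744 Ω
Branch 2 (series LC): Z₂ = j(X_L − X_C) = j1130 Ω
Parallel: Z = Z₁Z₂/(Z₁+Z₂), |Z| = 621 Ω, ∠Z = 33.5°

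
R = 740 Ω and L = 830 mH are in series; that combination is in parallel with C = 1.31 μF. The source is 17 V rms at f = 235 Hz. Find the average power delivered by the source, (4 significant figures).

104.3 mW

ω = 2πf = 1477 rad/s
X_L = ωL = 1226 Ω
X_C = 1/(ωC) = 517.0 Ω
Branch 1 (R+jX_L): Z₁ = 740.0 + j1226 Ω, |Z₁| = 1432 Ω
Branch 2 (−jX_C): Z₂ = −j517.0 Ω
Parallel: Z = Z₁Z₂/(Z₁+Z₂), |Z| = 722.4 Ω, ∠Z = -74.88°
I = V/|Z| = 23.53 mA
P = VI cos φ = 17 × 0.02353 × cos(-74.88°) = 104.3 mW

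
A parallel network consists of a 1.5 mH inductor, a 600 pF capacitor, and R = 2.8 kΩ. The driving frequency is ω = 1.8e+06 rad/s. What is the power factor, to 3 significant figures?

0.450

X_L = ωL = 2700 Ω
X_C = 1/(ωC) = 926 Ω
Parallel: admittances add. Y = 1/R + 1/(jωL) + jωC
Y = (0.000357 + j0.000710) S
|Y| = 0.000794 S → |Z| = 1/|Y| = 1260 Ω, ∠Z = −∠Y = -63.3°
cos φ = cos(-63.3°) = 0.450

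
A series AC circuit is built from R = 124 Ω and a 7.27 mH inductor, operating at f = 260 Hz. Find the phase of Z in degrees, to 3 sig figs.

5.47°

ω = 2πf = 1634 rad/s
X_L = ωL = 11.9 Ω
Z = 124 + j11.9 Ω
|Z| = √(124² + 11.9²) = 125 Ω
∠Z = arctan(11.9/124) = 5.47°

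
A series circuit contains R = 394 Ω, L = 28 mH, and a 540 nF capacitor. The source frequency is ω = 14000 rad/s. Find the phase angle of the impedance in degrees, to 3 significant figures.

X_L = ωL = 392 Ω
X_C = 1/(ωC) = 132 Ω
Net reactance X = X_L − X_C = 260 Ω
Z = 394 + j260 Ω
|Z| = √(394² + 260²) = 472 Ω
∠Z = arctan(260/394) = 33.4°

33.4°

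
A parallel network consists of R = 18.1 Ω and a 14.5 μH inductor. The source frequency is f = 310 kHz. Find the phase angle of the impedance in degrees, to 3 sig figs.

ω = 2πf = 1.948e+06 rad/s
X_L = ωL = 28.2 Ω
Parallel: admittances add. Y = 1/R + 1/(jωL)
Y = (0.0552 − j0.0354) S
|Y| = 0.0656 S → |Z| = 1/|Y| = 15.2 Ω, ∠Z = −∠Y = 32.7°

32.7°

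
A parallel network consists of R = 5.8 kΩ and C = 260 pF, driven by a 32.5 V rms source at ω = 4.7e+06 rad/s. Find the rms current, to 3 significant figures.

X_C = 1/(ωC) = 818 Ω
Parallel: admittances add. Y = 1/R + jωC
Y = (0.000172 + j0.00122) S
|Y| = 0.00123 S → |Z| = 1/|Y| = 810 Ω, ∠Z = −∠Y = -82.0°
I = V/|Z| = 32.5/810 = 40.1 mA

40.1 mA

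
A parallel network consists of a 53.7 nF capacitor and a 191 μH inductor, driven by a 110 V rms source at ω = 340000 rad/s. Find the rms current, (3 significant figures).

315 mA

X_L = ωL = 64.9 Ω
X_C = 1/(ωC) = 54.8 Ω
Parallel: admittances add. Y = 1/(jωL) + jωC
Y = (0 + j0.00286) S
|Y| = 0.00286 S → |Z| = 1/|Y| = 350 Ω, ∠Z = −∠Y = -90.0°
I = V/|Z| = 110/350 = 315 mA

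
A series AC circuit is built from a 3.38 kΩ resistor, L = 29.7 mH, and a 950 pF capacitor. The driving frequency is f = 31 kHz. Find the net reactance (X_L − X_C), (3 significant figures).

ω = 2πf = 194800 rad/s
X_L = ωL = 5780 Ω
X_C = 1/(ωC) = 5400 Ω
X = 5780 − 5400 = 381 Ω

381 Ω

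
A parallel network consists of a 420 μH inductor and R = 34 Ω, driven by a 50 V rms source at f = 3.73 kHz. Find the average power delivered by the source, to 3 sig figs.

ω = 2πf = 23440 rad/s
X_L = ωL = 9.84 Ω
Parallel: admittances add. Y = 1/R + 1/(jωL)
Y = (0.0294 − j0.102) S
|Y| = 0.106 S → |Z| = 1/|Y| = 9.45 Ω, ∠Z = −∠Y = 73.9°
I = V/|Z| = 5.29 A
P = VI cos φ = 50 × 5.29 × cos(73.9°) = 73.5 W

73.5 W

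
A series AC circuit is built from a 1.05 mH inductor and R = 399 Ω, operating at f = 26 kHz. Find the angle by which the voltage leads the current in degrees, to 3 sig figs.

23.3°

ω = 2πf = 163400 rad/s
X_L = ωL = 172 Ω
Z = 399 + j172 Ω
|Z| = √(399² + 172²) = 434 Ω
∠Z = arctan(172/399) = 23.3°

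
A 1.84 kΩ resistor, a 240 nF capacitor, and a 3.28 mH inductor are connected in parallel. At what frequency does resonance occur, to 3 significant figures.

5.67 kHz

ω₀ = 1/√(LC) = 1/√(0.00328 × 2.4e-07) = 35640 rad/s
f₀ = ω₀/(2π) = 5.67 kHz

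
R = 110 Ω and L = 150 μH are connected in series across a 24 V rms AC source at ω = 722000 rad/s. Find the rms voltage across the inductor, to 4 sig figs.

16.84 V

X_L = ωL = 108.3 Ω
Z = 110.0 + j108.3 Ω
|Z| = √(110.0² + 108.3²) = 154.4 Ω
I = V/|Z| = 155.5 mA
V_L = I·|Z_L| = 0.1555 × 108.3 = 16.84 V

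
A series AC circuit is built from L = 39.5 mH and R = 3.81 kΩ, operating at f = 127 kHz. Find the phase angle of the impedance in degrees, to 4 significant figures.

83.11°

ω = 2πf = 798000 rad/s
X_L = ωL = 31520 Ω
Z = 3810 + j31520 Ω
|Z| = √(3810² + 31520²) = 31750 Ω
∠Z = arctan(31520/3810) = 83.11°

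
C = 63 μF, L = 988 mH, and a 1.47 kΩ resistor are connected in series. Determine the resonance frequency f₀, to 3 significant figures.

ω₀ = 1/√(LC) = 1/√(0.988 × 6.3e-05) = 126.8 rad/s
f₀ = ω₀/(2π) = 20.2 Hz

20.2 Hz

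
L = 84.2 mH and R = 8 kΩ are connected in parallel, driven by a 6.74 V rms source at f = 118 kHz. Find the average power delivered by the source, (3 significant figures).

5.68 mW

ω = 2πf = 741400 rad/s
X_L = ωL = 62400 Ω
Parallel: admittances add. Y = 1/R + 1/(jωL)
Y = (0.000125 − j1.6e-05) S
|Y| = 0.000126 S → |Z| = 1/|Y| = 7940 Ω, ∠Z = −∠Y = 7.30°
I = V/|Z| = 849 μA
P = VI cos φ = 6.74 × 0.000849 × cos(7.30°) = 5.68 mW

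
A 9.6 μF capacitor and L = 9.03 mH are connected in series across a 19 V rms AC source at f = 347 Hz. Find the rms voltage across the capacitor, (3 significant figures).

32.3 V

ω = 2πf = 2180 rad/s
X_L = ωL = 19.7 Ω
X_C = 1/(ωC) = 47.8 Ω
Net reactance X = X_L − X_C = -28.1 Ω
Z = − j28.1 Ω
|Z| = √(0² + 28.1²) = 28.1 Ω
I = V/|Z| = 676 mA
V_C = I·|Z_C| = 0.676 × 47.8 = 32.3 V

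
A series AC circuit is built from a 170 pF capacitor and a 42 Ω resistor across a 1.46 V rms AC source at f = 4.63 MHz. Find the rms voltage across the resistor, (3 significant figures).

0.297 V

ω = 2πf = 2.909e+07 rad/s
X_C = 1/(ωC) = 202 Ω
Z = 42.0 − j202 Ω
|Z| = √(42.0² + 202²) = 207 Ω
I = V/|Z| = 7.07 mA
V_R = I·|Z_R| = 0.00707 × 42.0 = 0.297 V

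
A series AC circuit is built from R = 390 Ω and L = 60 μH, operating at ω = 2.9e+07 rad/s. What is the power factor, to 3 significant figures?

X_L = ωL = 1740 Ω
Z = 390 + j1740 Ω
|Z| = √(390² + 1740²) = 1780 Ω
∠Z = arctan(1740/390) = 77.4°
cos φ = cos(77.4°) = 0.219

0.219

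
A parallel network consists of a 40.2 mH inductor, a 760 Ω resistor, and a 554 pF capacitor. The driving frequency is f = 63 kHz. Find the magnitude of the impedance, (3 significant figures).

755 Ω

ω = 2πf = 395800 rad/s
X_L = ωL = 15900 Ω
X_C = 1/(ωC) = 4560 Ω
Parallel: admittances add. Y = 1/R + 1/(jωL) + jωC
Y = (0.00132 + j0.000156) S
|Y| = 0.00133 S → |Z| = 1/|Y| = 755 Ω, ∠Z = −∠Y = -6.78°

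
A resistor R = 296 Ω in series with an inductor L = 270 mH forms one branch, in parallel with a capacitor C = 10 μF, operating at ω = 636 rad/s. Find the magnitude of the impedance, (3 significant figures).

182 Ω

X_L = ωL = 172 Ω
X_C = 1/(ωC) = 157 Ω
Branch 1 (R+jX_L): Z₁ = 296 + j172 Ω, |Z₁| = 342 Ω
Branch 2 (−jX_C): Z₂ = −j157 Ω
Parallel: Z = Z₁Z₂/(Z₁+Z₂), |Z| = 182 Ω, ∠Z = -62.7°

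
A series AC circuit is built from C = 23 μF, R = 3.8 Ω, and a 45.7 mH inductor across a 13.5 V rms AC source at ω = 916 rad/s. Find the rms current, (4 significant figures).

1.994 A

X_L = ωL = 41.86 Ω
X_C = 1/(ωC) = 47.47 Ω
Net reactance X = X_L − X_C = -5.604 Ω
Z = 3.800 − j5.604 Ω
|Z| = √(3.800² + 5.604²) = 6.771 Ω
I = V/|Z| = 13.5/6.771 = 1.994 A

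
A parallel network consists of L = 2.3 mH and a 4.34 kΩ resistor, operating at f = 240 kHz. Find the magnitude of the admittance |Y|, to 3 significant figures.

ω = 2πf = 1.508e+06 rad/s
X_L = ωL = 3470 Ω
Parallel: admittances add. Y = 1/R + 1/(jωL)
Y = (0.000230 − j0.000288) S
|Y| = 0.000369 S → |Z| = 1/|Y| = 2710 Ω, ∠Z = −∠Y = 51.4°

369 μS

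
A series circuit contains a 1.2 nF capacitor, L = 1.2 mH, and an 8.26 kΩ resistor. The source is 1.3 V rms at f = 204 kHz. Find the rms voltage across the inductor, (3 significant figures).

0.241 V

ω = 2πf = 1.282e+06 rad/s
X_L = ωL = 1540 Ω
X_C = 1/(ωC) = 650 Ω
Net reactance X = X_L − X_C = 888 Ω
Z = 8260 + j888 Ω
|Z| = √(8260² + 888²) = 8310 Ω
I = V/|Z| = 156 μA
V_L = I·|Z_L| = 0.000156 × 1540 = 0.241 V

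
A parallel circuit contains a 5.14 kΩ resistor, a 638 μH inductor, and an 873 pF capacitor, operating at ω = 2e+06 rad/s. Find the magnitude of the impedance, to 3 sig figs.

X_L = ωL = 1280 Ω
X_C = 1/(ωC) = 573 Ω
Parallel: admittances add. Y = 1/R + 1/(jωL) + jωC
Y = (0.000195 + j0.000962) S
|Y| = 0.000982 S → |Z| = 1/|Y| = 1020 Ω, ∠Z = −∠Y = -78.6°

1020 Ω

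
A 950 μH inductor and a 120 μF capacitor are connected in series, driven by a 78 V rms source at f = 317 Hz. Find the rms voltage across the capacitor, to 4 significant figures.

142.4 V

ω = 2πf = 1992 rad/s
X_L = ωL = 1.892 Ω
X_C = 1/(ωC) = 4.184 Ω
Net reactance X = X_L − X_C = -2.292 Ω
Z = − j2.292 Ω
|Z| = √(0² + 2.292²) = 2.292 Ω
I = V/|Z| = 34.04 A
V_C = I·|Z_C| = 34.04 × 4.184 = 142.4 V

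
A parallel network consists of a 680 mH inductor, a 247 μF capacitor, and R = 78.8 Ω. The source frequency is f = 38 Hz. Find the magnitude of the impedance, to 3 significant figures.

18.4 Ω

ω = 2πf = 238.8 rad/s
X_L = ωL = 162 Ω
X_C = 1/(ωC) = 17.0 Ω
Parallel: admittances add. Y = 1/R + 1/(jωL) + jωC
Y = (0.0127 + j0.0528) S
|Y| = 0.0543 S → |Z| = 1/|Y| = 18.4 Ω, ∠Z = −∠Y = -76.5°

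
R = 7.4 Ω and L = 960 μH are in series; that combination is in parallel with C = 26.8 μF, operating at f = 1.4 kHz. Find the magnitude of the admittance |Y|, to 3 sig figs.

ω = 2πf = 8796 rad/s
X_L = ωL = 8.44 Ω
X_C = 1/(ωC) = 4.24 Ω
Branch 1 (R+jX_L): Z₁ = 7.40 + j8.44 Ω, |Z₁| = 11.2 Ω
Branch 2 (−jX_C): Z₂ = −j4.24 Ω
Parallel: Z = Z₁Z₂/(Z₁+Z₂), |Z| = 5.60 Ω, ∠Z = -70.8°
|Y| = 1/|Z| = 179 mS

179 mS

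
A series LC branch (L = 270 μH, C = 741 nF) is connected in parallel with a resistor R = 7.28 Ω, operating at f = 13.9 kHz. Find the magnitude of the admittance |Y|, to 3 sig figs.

184 mS

ω = 2πf = 87340 rad/s
X_L = ωL = 23.6 Ω
X_C = 1/(ωC) = 15.5 Ω
Branch 1: Z₁ = R = 7.28 Ω
Branch 2 (series LC): Z₂ = j(X_L − X_C) = j8.13 Ω
Parallel: Z = Z₁Z₂/(Z₁+Z₂), |Z| = 5.42 Ω, ∠Z = 41.8°
|Y| = 1/|Z| = 184 mS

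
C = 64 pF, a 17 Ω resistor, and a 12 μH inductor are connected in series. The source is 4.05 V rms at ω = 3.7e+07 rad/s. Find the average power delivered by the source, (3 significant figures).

367 mW

X_L = ωL = 444 Ω
X_C = 1/(ωC) = 422 Ω
Net reactance X = X_L − X_C = 21.7 Ω
Z = 17.0 + j21.7 Ω
|Z| = √(17.0² + 21.7²) = 27.6 Ω
∠Z = arctan(21.7/17.0) = 51.9°
I = V/|Z| = 147 mA
P = VI cos φ = 4.05 × 0.147 × cos(51.9°) = 367 mW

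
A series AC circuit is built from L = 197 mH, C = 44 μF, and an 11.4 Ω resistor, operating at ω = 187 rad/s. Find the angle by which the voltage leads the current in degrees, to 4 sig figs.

-82.33°

X_L = ωL = 36.84 Ω
X_C = 1/(ωC) = 121.5 Ω
Net reactance X = X_L − X_C = -84.70 Ω
Z = 11.40 − j84.70 Ω
|Z| = √(11.40² + 84.70²) = 85.46 Ω
∠Z = arctan(-84.70/11.40) = -82.33°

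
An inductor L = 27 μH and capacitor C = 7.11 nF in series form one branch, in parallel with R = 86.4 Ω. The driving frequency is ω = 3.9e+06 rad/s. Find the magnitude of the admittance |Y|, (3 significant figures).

X_L = ωL = 105 Ω
X_C = 1/(ωC) = 36.1 Ω
Branch 1: Z₁ = R = 86.4 Ω
Branch 2 (series LC): Z₂ = j(X_L − X_C) = j69.2 Ω
Parallel: Z = Z₁Z₂/(Z₁+Z₂), |Z| = 54.0 Ω, ∠Z = 51.3°
|Y| = 1/|Z| = 18.5 mS

18.5 mS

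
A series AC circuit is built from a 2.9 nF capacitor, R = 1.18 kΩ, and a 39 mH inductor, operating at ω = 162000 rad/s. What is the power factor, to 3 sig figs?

0.271

X_L = ωL = 6320 Ω
X_C = 1/(ωC) = 2130 Ω
Net reactance X = X_L − X_C = 4190 Ω
Z = 1180 + j4190 Ω
|Z| = √(1180² + 4190²) = 4350 Ω
∠Z = arctan(4190/1180) = 74.3°
cos φ = cos(74.3°) = 0.271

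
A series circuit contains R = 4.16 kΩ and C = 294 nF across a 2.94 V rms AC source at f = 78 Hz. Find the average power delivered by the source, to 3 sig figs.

549 μW

ω = 2πf = 490.1 rad/s
X_C = 1/(ωC) = 6940 Ω
Z = 4160 − j6940 Ω
|Z| = √(4160² + 6940²) = 8090 Ω
∠Z = arctan(-6940/4160) = -59.1°
I = V/|Z| = 363 μA
P = VI cos φ = 2.94 × 0.000363 × cos(-59.1°) = 549 μW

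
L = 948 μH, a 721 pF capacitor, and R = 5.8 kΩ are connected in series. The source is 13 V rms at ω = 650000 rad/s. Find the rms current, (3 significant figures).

2.17 mA

X_L = ωL = 616 Ω
X_C = 1/(ωC) = 2130 Ω
Net reactance X = X_L − X_C = -1520 Ω
Z = 5800 − j1520 Ω
|Z| = √(5800² + 1520²) = 6000 Ω
I = V/|Z| = 13/6000 = 2.17 mA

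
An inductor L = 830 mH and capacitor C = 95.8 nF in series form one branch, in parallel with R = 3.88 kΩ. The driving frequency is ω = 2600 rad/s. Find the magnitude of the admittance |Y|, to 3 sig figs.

597 μS

X_L = ωL = 2160 Ω
X_C = 1/(ωC) = 4010 Ω
Branch 1: Z₁ = R = 3880 Ω
Branch 2 (series LC): Z₂ = j(X_L − X_C) = −j1860 Ω
Parallel: Z = Z₁Z₂/(Z₁+Z₂), |Z| = 1670 Ω, ∠Z = -64.4°
|Y| = 1/|Z| = 597 μS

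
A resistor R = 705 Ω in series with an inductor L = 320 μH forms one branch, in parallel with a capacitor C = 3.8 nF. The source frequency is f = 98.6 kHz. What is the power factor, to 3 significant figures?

0.552

ω = 2πf = 619500 rad/s
X_L = ωL = 198 Ω
X_C = 1/(ωC) = 425 Ω
Branch 1 (R+jX_L): Z₁ = 705 + j198 Ω, |Z₁| = 732 Ω
Branch 2 (−jX_C): Z₂ = −j425 Ω
Parallel: Z = Z₁Z₂/(Z₁+Z₂), |Z| = 420 Ω, ∠Z = -56.5°
cos φ = cos(-56.5°) = 0.552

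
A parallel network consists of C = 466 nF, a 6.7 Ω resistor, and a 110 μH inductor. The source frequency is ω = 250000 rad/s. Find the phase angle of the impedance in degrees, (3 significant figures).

X_L = ωL = 27.5 Ω
X_C = 1/(ωC) = 8.58 Ω
Parallel: admittances add. Y = 1/R + 1/(jωL) + jωC
Y = (0.149 + j0.0801) S
|Y| = 0.169 S → |Z| = 1/|Y| = 5.90 Ω, ∠Z = −∠Y = -28.2°

-28.2°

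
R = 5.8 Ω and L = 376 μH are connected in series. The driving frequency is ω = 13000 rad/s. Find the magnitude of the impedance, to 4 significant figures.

X_L = ωL = 4.888 Ω
Z = 5.800 + j4.888 Ω
|Z| = √(5.800² + 4.888²) = 7.585 Ω

7.585 Ω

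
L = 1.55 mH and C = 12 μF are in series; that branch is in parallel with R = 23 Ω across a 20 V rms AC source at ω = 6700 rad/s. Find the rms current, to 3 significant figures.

X_L = ωL = 10.4 Ω
X_C = 1/(ωC) = 12.4 Ω
Branch 1: Z₁ = R = 23.0 Ω
Branch 2 (series LC): Z₂ = j(X_L − X_C) = −j2.05 Ω
Parallel: Z = Z₁Z₂/(Z₁+Z₂), |Z| = 2.04 Ω, ∠Z = -84.9°
I = V/|Z| = 20/2.04 = 9.78 A

9.78 A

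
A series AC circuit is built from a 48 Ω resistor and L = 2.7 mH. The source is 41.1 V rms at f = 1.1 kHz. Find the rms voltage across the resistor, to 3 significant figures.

ω = 2πf = 6912 rad/s
X_L = ωL = 18.7 Ω
Z = 48.0 + j18.7 Ω
|Z| = √(48.0² + 18.7²) = 51.5 Ω
I = V/|Z| = 798 mA
V_R = I·|Z_R| = 0.798 × 48.0 = 38.3 V

38.3 V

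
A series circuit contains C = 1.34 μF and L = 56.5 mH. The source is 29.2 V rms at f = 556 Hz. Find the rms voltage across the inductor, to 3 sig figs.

ω = 2πf = 3493 rad/s
X_L = ωL = 197 Ω
X_C = 1/(ωC) = 214 Ω
Net reactance X = X_L − X_C = -16.2 Ω
Z = − j16.2 Ω
|Z| = √(0² + 16.2²) = 16.2 Ω
I = V/|Z| = 1.80 A
V_L = I·|Z_L| = 1.80 × 197 = 355 V

355 V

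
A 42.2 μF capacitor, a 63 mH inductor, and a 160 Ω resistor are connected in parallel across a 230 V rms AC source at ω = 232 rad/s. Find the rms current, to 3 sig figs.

13.6 A

X_L = ωL = 14.6 Ω
X_C = 1/(ωC) = 102 Ω
Parallel: admittances add. Y = 1/R + 1/(jωL) + jωC
Y = (0.00625 − j0.0586) S
|Y| = 0.0590 S → |Z| = 1/|Y| = 17.0 Ω, ∠Z = −∠Y = 83.9°
I = V/|Z| = 230/17.0 = 13.6 A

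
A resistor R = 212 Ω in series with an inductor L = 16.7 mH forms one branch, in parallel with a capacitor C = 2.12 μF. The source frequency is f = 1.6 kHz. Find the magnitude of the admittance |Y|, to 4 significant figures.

ω = 2πf = 10050 rad/s
X_L = ωL = 167.9 Ω
X_C = 1/(ωC) = 46.92 Ω
Branch 1 (R+jX_L): Z₁ = 212.0 + j167.9 Ω, |Z₁| = 270.4 Ω
Branch 2 (−jX_C): Z₂ = −j46.92 Ω
Parallel: Z = Z₁Z₂/(Z₁+Z₂), |Z| = 51.98 Ω, ∠Z = -81.33°
|Y| = 1/|Z| = 19.24 mS

19.24 mS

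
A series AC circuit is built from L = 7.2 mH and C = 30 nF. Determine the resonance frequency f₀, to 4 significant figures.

10.83 kHz

ω₀ = 1/√(LC) = 1/√(0.0072 × 3e-08) = 68040 rad/s
f₀ = ω₀/(2π) = 10.83 kHz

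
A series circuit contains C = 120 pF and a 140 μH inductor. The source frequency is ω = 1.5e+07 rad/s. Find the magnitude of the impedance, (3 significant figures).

1540 Ω

X_L = ωL = 2100 Ω
X_C = 1/(ωC) = 556 Ω
Net reactance X = X_L − X_C = 1540 Ω
Z = j1540 Ω
|Z| = √(0² + 1540²) = 1540 Ω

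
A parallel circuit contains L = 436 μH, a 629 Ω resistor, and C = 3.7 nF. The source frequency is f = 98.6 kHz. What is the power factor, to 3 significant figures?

ω = 2πf = 619500 rad/s
X_L = ωL = 270 Ω
X_C = 1/(ωC) = 436 Ω
Parallel: admittances add. Y = 1/R + 1/(jωL) + jωC
Y = (0.00159 − j0.00141) S
|Y| = 0.00212 S → |Z| = 1/|Y| = 471 Ω, ∠Z = −∠Y = 41.6°
cos φ = cos(41.6°) = 0.748

0.748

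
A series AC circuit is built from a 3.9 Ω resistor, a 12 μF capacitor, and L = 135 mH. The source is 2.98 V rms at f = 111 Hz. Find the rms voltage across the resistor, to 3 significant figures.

0.453 V

ω = 2πf = 697.4 rad/s
X_L = ωL = 94.2 Ω
X_C = 1/(ωC) = 119 Ω
Net reactance X = X_L − X_C = -25.3 Ω
Z = 3.90 − j25.3 Ω
|Z| = √(3.90² + 25.3²) = 25.6 Ω
I = V/|Z| = 116 mA
V_R = I·|Z_R| = 0.116 × 3.90 = 0.453 V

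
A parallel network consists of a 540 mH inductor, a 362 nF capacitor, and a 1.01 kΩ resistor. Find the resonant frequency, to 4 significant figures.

360.0 Hz

ω₀ = 1/√(LC) = 1/√(0.54 × 3.62e-07) = 2262 rad/s
f₀ = ω₀/(2π) = 360.0 Hz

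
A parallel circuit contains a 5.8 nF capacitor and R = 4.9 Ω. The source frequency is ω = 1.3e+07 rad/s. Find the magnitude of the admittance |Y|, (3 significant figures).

218 mS

X_C = 1/(ωC) = 13.3 Ω
Parallel: admittances add. Y = 1/R + jωC
Y = (0.204 + j0.0754) S
|Y| = 0.218 S → |Z| = 1/|Y| = 4.60 Ω, ∠Z = −∠Y = -20.3°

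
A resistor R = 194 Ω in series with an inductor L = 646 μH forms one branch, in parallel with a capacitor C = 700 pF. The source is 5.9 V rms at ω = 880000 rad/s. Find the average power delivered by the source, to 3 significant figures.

X_L = ωL = 568 Ω
X_C = 1/(ωC) = 1620 Ω
Branch 1 (R+jX_L): Z₁ = 194 + j568 Ω, |Z₁| = 601 Ω
Branch 2 (−jX_C): Z₂ = −j1620 Ω
Parallel: Z = Z₁Z₂/(Z₁+Z₂), |Z| = 909 Ω, ∠Z = 60.7°
I = V/|Z| = 6.49 mA
P = VI cos φ = 5.9 × 0.00649 × cos(60.7°) = 18.7 mW

18.7 mW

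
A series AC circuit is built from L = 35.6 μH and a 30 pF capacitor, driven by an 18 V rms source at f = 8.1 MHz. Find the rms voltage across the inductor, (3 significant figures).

ω = 2πf = 5.089e+07 rad/s
X_L = ωL = 1810 Ω
X_C = 1/(ωC) = 655 Ω
Net reactance X = X_L − X_C = 1160 Ω
Z = j1160 Ω
|Z| = √(0² + 1160²) = 1160 Ω
I = V/|Z| = 15.6 mA
V_L = I·|Z_L| = 0.0156 × 1810 = 28.2 V

28.2 V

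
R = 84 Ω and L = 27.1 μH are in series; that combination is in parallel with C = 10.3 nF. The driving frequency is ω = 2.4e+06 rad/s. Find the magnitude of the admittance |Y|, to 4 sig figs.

20.37 mS

X_L = ωL = 65.04 Ω
X_C = 1/(ωC) = 40.45 Ω
Branch 1 (R+jX_L): Z₁ = 84.00 + j65.04 Ω, |Z₁| = 106.2 Ω
Branch 2 (−jX_C): Z₂ = −j40.45 Ω
Parallel: Z = Z₁Z₂/(Z₁+Z₂), |Z| = 49.10 Ω, ∠Z = -68.56°
|Y| = 1/|Z| = 20.37 mS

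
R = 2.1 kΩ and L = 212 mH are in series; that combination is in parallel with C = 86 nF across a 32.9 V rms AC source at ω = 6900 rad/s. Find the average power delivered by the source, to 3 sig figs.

X_L = ωL = 1460 Ω
X_C = 1/(ωC) = 1690 Ω
Branch 1 (R+jX_L): Z₁ = 2100 + j1460 Ω, |Z₁| = 2560 Ω
Branch 2 (−jX_C): Z₂ = −j1690 Ω
Parallel: Z = Z₁Z₂/(Z₁+Z₂), |Z| = 2040 Ω, ∠Z = -49.1°
I = V/|Z| = 16.1 mA
P = VI cos φ = 32.9 × 0.0161 × cos(-49.1°) = 347 mW

347 mW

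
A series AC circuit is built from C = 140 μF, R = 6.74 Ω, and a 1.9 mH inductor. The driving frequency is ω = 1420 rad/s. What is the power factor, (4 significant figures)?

X_L = ωL = 2.698 Ω
X_C = 1/(ωC) = 5.030 Ω
Net reactance X = X_L − X_C = -2.332 Ω
Z = 6.740 − j2.332 Ω
|Z| = √(6.740² + 2.332²) = 7.132 Ω
∠Z = arctan(-2.332/6.740) = -19.09°
cos φ = cos(-19.09°) = 0.9450

0.9450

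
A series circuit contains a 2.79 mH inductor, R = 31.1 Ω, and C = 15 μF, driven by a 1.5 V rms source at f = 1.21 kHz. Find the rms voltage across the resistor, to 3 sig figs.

ω = 2πf = 7603 rad/s
X_L = ωL = 21.2 Ω
X_C = 1/(ωC) = 8.77 Ω
Net reactance X = X_L − X_C = 12.4 Ω
Z = 31.1 + j12.4 Ω
|Z| = √(31.1² + 12.4²) = 33.5 Ω
I = V/|Z| = 44.8 mA
V_R = I·|Z_R| = 0.0448 × 31.1 = 1.39 V

1.39 V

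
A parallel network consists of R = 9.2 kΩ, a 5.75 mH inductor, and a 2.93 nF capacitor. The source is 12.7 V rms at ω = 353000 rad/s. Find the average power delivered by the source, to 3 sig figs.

17.5 mW

X_L = ωL = 2030 Ω
X_C = 1/(ωC) = 967 Ω
Parallel: admittances add. Y = 1/R + 1/(jωL) + jωC
Y = (0.000109 + j0.000542) S
|Y| = 0.000552 S → |Z| = 1/|Y| = 1810 Ω, ∠Z = −∠Y = -78.7°
I = V/|Z| = 7.02 mA
P = VI cos φ = 12.7 × 0.00702 × cos(-78.7°) = 17.5 mW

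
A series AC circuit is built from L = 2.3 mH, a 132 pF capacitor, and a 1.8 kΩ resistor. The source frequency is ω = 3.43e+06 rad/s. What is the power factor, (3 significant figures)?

X_L = ωL = 7890 Ω
X_C = 1/(ωC) = 2210 Ω
Net reactance X = X_L − X_C = 5680 Ω
Z = 1800 + j5680 Ω
|Z| = √(1800² + 5680²) = 5960 Ω
∠Z = arctan(5680/1800) = 72.4°
cos φ = cos(72.4°) = 0.302

0.302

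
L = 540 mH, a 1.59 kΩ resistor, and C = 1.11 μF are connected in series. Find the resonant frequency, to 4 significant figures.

205.6 Hz

ω₀ = 1/√(LC) = 1/√(0.54 × 1.11e-06) = 1292 rad/s
f₀ = ω₀/(2π) = 205.6 Hz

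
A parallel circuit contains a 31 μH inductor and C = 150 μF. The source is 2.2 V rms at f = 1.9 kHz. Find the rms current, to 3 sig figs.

ω = 2πf = 11940 rad/s
X_L = ωL = 0.370 Ω
X_C = 1/(ωC) = 0.558 Ω
Parallel: admittances add. Y = 1/(jωL) + jωC
Y = (0 − j0.911) S
|Y| = 0.911 S → |Z| = 1/|Y| = 1.10 Ω, ∠Z = −∠Y = 90.0°
I = V/|Z| = 2.2/1.10 = 2.01 A

2.01 A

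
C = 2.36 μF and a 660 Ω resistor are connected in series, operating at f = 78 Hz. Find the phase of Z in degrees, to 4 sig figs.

ω = 2πf = 490.1 rad/s
X_C = 1/(ωC) = 864.6 Ω
Z = 660.0 − j864.6 Ω
|Z| = √(660.0² + 864.6²) = 1088 Ω
∠Z = arctan(-864.6/660.0) = -52.64°

-52.64°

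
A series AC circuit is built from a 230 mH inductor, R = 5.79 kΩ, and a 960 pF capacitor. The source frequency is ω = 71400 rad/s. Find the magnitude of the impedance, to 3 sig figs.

X_L = ωL = 16400 Ω
X_C = 1/(ωC) = 14600 Ω
Net reactance X = X_L − X_C = 1830 Ω
Z = 5790 + j1830 Ω
|Z| = √(5790² + 1830²) = 6070 Ω

6070 Ω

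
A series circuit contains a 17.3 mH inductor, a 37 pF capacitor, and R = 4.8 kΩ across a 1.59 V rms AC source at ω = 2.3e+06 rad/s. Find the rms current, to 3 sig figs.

55.9 μA

X_L = ωL = 39800 Ω
X_C = 1/(ωC) = 11800 Ω
Net reactance X = X_L − X_C = 28000 Ω
Z = 4800 + j28000 Ω
|Z| = √(4800² + 28000²) = 28400 Ω
I = V/|Z| = 1.59/28400 = 55.9 μA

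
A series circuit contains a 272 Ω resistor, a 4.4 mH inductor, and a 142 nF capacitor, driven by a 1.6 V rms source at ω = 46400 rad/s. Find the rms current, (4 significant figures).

X_L = ωL = 204.2 Ω
X_C = 1/(ωC) = 151.8 Ω
Net reactance X = X_L − X_C = 52.39 Ω
Z = 272.0 + j52.39 Ω
|Z| = √(272.0² + 52.39²) = 277.0 Ω
I = V/|Z| = 1.6/277.0 = 5.776 mA

5.776 mA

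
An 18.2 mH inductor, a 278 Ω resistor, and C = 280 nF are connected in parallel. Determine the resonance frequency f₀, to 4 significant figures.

ω₀ = 1/√(LC) = 1/√(0.0182 × 2.8e-07) = 14010 rad/s
f₀ = ω₀/(2π) = 2.229 kHz

2.229 kHz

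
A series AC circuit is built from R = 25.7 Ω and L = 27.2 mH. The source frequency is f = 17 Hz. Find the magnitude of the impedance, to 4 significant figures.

25.86 Ω

ω = 2πf = 106.8 rad/s
X_L = ωL = 2.905 Ω
Z = 25.70 + j2.905 Ω
|Z| = √(25.70² + 2.905²) = 25.86 Ω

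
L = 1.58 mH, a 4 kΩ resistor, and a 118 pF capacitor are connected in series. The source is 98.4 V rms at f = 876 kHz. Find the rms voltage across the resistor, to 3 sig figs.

48.0 V

ω = 2πf = 5.504e+06 rad/s
X_L = ωL = 8700 Ω
X_C = 1/(ωC) = 1540 Ω
Net reactance X = X_L − X_C = 7160 Ω
Z = 4000 + j7160 Ω
|Z| = √(4000² + 7160²) = 8200 Ω
I = V/|Z| = 12.0 mA
V_R = I·|Z_R| = 0.0120 × 4000 = 48.0 V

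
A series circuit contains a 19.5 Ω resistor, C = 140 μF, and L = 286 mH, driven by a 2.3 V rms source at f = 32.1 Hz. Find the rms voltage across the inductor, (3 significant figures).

ω = 2πf = 201.7 rad/s
X_L = ωL = 57.7 Ω
X_C = 1/(ωC) = 35.4 Ω
Net reactance X = X_L − X_C = 22.3 Ω
Z = 19.5 + j22.3 Ω
|Z| = √(19.5² + 22.3²) = 29.6 Ω
I = V/|Z| = 77.7 mA
V_L = I·|Z_L| = 0.0777 × 57.7 = 4.48 V

4.48 V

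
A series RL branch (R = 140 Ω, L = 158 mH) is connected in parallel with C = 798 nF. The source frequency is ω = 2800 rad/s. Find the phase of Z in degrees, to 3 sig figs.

-15.5°

X_L = ωL = 442 Ω
X_C = 1/(ωC) = 448 Ω
Branch 1 (R+jX_L): Z₁ = 140 + j442 Ω, |Z₁| = 464 Ω
Branch 2 (−jX_C): Z₂ = −j448 Ω
Parallel: Z = Z₁Z₂/(Z₁+Z₂), |Z| = 1480 Ω, ∠Z = -15.5°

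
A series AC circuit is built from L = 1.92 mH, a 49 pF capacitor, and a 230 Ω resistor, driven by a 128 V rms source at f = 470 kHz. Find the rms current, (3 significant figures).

101 mA

ω = 2πf = 2.953e+06 rad/s
X_L = ωL = 5670 Ω
X_C = 1/(ωC) = 6910 Ω
Net reactance X = X_L − X_C = -1240 Ω
Z = 230 − j1240 Ω
|Z| = √(230² + 1240²) = 1260 Ω
I = V/|Z| = 128/1260 = 101 mA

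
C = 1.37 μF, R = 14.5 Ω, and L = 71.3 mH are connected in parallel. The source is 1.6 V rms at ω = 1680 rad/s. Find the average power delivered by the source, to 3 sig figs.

177 mW

X_L = ωL = 120 Ω
X_C = 1/(ωC) = 434 Ω
Parallel: admittances add. Y = 1/R + 1/(jωL) + jωC
Y = (0.0690 − j0.00605) S
|Y| = 0.0692 S → |Z| = 1/|Y| = 14.4 Ω, ∠Z = −∠Y = 5.01°
I = V/|Z| = 111 mA
P = VI cos φ = 1.6 × 0.111 × cos(5.01°) = 177 mW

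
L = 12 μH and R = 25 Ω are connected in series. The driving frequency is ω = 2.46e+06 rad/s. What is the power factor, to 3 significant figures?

X_L = ωL = 29.5 Ω
Z = 25.0 + j29.5 Ω
|Z| = √(25.0² + 29.5²) = 38.7 Ω
∠Z = arctan(29.5/25.0) = 49.7°
cos φ = cos(49.7°) = 0.646

0.646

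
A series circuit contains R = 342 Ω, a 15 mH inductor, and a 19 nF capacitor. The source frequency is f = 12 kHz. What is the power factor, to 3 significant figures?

0.620

ω = 2πf = 75400 rad/s
X_L = ωL = 1130 Ω
X_C = 1/(ωC) = 698 Ω
Net reactance X = X_L − X_C = 433 Ω
Z = 342 + j433 Ω
|Z| = √(342² + 433²) = 552 Ω
∠Z = arctan(433/342) = 51.7°
cos φ = cos(51.7°) = 0.620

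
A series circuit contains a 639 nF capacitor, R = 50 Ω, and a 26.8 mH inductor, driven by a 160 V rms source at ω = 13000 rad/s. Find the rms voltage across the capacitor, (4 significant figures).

X_L = ωL = 348.4 Ω
X_C = 1/(ωC) = 120.4 Ω
Net reactance X = X_L − X_C = 228.0 Ω
Z = 50.00 + j228.0 Ω
|Z| = √(50.00² + 228.0²) = 233.4 Ω
I = V/|Z| = 685.4 mA
V_C = I·|Z_C| = 0.6854 × 120.4 = 82.51 V

82.51 V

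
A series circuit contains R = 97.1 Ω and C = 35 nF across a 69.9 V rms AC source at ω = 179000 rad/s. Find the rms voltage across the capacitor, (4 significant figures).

59.72 V

X_C = 1/(ωC) = 159.6 Ω
Z = 97.10 − j159.6 Ω
|Z| = √(97.10² + 159.6²) = 186.8 Ω
I = V/|Z| = 374.1 mA
V_C = I·|Z_C| = 0.3741 × 159.6 = 59.72 V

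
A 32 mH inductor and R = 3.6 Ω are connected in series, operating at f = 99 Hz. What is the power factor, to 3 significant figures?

ω = 2πf = 622.0 rad/s
X_L = ωL = 19.9 Ω
Z = 3.60 + j19.9 Ω
|Z| = √(3.60² + 19.9²) = 20.2 Ω
∠Z = arctan(19.9/3.60) = 79.7°
cos φ = cos(79.7°) = 0.178

0.178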